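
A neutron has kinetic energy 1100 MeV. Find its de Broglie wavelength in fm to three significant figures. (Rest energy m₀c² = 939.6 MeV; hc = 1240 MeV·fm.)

Total energy E = KE + m₀c² = 1100 + 939.6 = 2039.6 MeV.
(pc)² = E² − (m₀c²)² = (2039.6)² − (939.6)² = 3.277 × 10⁶ MeV², so pc = 1810 MeV.
λ = hc/(pc) = 1240 MeV·fm / 1810 MeV = 0.685 fm.

λ = 0.685 fm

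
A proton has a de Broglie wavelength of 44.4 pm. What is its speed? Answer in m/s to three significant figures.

p = h/λ = 6.626 × 10⁻³⁴ / 4.440 × 10⁻¹¹ = 1.492 × 10⁻²³ kg·m/s.
v = p/m = 1.492 × 10⁻²³ / 1.673 × 10⁻²⁷ = 8.92 × 10³ m/s = 8920 m/s.

v = 8920 m/s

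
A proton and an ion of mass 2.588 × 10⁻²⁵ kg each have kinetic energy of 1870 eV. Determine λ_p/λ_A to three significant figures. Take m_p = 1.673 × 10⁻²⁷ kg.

At fixed KE, p = √(2mKE) so λ = h/p ∝ 1/√m.
λ_p/λ_A = √(m_A/m_p) = √(2.588 × 10⁻²⁵/1.673 × 10⁻²⁷) = √(154.7) = 12.4.

λ_p/λ_A = 12.4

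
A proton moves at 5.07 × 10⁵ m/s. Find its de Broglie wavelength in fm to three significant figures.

p = mv = 1.673 × 10⁻²⁷ × 5.07 × 10⁵ = 8.482 × 10⁻²² kg·m/s.
λ = h/p = 6.626 × 10⁻³⁴ / 8.482 × 10⁻²² = 7.81 × 10⁻¹³ m = 781 fm.

λ = 781 fm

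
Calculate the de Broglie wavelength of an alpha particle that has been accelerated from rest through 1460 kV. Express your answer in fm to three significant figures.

KE = 2eV = 2 × 1.602 × 10⁻¹⁹ × 1.460 × 10⁶ = 4.678 × 10⁻¹³ J.
p = √(2mKE) = √(2 × 6.645 × 10⁻²⁷ × 4.678 × 10⁻¹³) = 7.885 × 10⁻²⁰ kg·m/s.
λ = h/p = 6.626 × 10⁻³⁴ / 7.885 × 10⁻²⁰ = 8.40 × 10⁻¹⁵ m = 8.40 fm.

λ = 8.40 fm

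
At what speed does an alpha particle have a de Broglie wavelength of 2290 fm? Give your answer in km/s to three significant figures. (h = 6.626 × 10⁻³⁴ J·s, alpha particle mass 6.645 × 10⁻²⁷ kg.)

v = 43.5 km/s

p = h/λ = 6.626 × 10⁻³⁴ / 2.290 × 10⁻¹² = 2.893 × 10⁻²² kg·m/s.
v = p/m = 2.893 × 10⁻²² / 6.645 × 10⁻²⁷ = 4.35 × 10⁴ m/s = 43.5 km/s.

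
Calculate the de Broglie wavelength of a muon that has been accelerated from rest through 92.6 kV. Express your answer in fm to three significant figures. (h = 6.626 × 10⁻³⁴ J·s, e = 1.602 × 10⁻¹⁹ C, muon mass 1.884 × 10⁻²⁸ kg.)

KE = eV = 1.602 × 10⁻¹⁹ × 9.260 × 10⁴ = 1.483 × 10⁻¹⁴ J.
p = √(2mKE) = √(2 × 1.884 × 10⁻²⁸ × 1.483 × 10⁻¹⁴) = 2.364 × 10⁻²¹ kg·m/s.
λ = h/p = 6.626 × 10⁻³⁴ / 2.364 × 10⁻²¹ = 2.80 × 10⁻¹³ m = 280 fm.

λ = 280 fm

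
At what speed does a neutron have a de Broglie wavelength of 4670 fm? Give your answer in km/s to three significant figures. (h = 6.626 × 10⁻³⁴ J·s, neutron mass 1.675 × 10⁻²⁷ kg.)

p = h/λ = 6.626 × 10⁻³⁴ / 4.670 × 10⁻¹² = 1.419 × 10⁻²² kg·m/s.
v = p/m = 1.419 × 10⁻²² / 1.675 × 10⁻²⁷ = 8.47 × 10⁴ m/s = 84.7 km/s.

v = 84.7 km/s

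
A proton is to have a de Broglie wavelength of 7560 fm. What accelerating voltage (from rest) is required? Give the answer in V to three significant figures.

p = h/λ = 6.626 × 10⁻³⁴ / 7.560 × 10⁻¹² = 8.765 × 10⁻²³ kg·m/s.
KE = p²/(2m) = 2.296 × 10⁻¹⁸ J.
V = KE/e = 2.296 × 10⁻¹⁸ / (1.602 × 10⁻¹⁹) = 14.3 V.

V = 14.3 V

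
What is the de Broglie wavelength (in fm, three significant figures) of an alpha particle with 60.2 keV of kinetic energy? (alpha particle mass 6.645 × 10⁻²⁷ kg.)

λ = 58.5 fm

KE = 60.2 keV = 9.644 × 10⁻¹⁵ J.
p = √(2mKE) = √(2 × 6.645 × 10⁻²⁷ × 9.644 × 10⁻¹⁵) = 1.132 × 10⁻²⁰ kg·m/s.
λ = h/p = 6.626 × 10⁻³⁴ / 1.132 × 10⁻²⁰ = 5.85 × 10⁻¹⁴ m = 58.5 fm.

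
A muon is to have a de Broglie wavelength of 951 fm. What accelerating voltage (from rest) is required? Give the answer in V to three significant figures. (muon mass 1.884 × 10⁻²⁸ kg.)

p = h/λ = 6.626 × 10⁻³⁴ / 9.510 × 10⁻¹³ = 6.967 × 10⁻²² kg·m/s.
KE = p²/(2m) = 1.288 × 10⁻¹⁵ J.
V = KE/e = 1.288 × 10⁻¹⁵ / (1.602 × 10⁻¹⁹) = 8040 V.

V = 8040 V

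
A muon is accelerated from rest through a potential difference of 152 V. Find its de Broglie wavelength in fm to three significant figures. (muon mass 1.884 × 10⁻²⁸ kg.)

KE = eV = 1.602 × 10⁻¹⁹ × 152.0 = 2.435 × 10⁻¹⁷ J.
p = √(2mKE) = √(2 × 1.884 × 10⁻²⁸ × 2.435 × 10⁻¹⁷) = 9.579 × 10⁻²³ kg·m/s.
λ = h/p = 6.626 × 10⁻³⁴ / 9.579 × 10⁻²³ = 6.92 × 10⁻¹² m = 6920 fm.

λ = 6920 fm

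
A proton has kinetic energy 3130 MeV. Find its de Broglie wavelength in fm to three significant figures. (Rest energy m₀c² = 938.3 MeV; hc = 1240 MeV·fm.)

Total energy E = KE + m₀c² = 3130 + 938.3 = 4068.3 MeV.
(pc)² = E² − (m₀c²)² = (4068.3)² − (938.3)² = 1.567 × 10⁷ MeV², so pc = 3959 MeV.
λ = hc/(pc) = 1240 MeV·fm / 3959 MeV = 0.313 fm.

λ = 0.313 fm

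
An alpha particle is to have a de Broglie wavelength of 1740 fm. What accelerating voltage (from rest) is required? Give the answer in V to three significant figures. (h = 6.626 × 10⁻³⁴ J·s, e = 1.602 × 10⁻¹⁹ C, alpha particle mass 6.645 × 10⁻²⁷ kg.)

p = h/λ = 6.626 × 10⁻³⁴ / 1.740 × 10⁻¹² = 3.808 × 10⁻²² kg·m/s.
KE = p²/(2m) = 1.091 × 10⁻¹⁷ J.
V = KE/2e = 1.091 × 10⁻¹⁷ / (2 × 1.602 × 10⁻¹⁹) = 34.1 V.

V = 34.1 V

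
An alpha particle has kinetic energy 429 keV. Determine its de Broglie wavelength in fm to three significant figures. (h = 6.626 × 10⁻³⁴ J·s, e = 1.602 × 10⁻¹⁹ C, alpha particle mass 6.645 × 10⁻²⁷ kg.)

λ = 21.9 fm

KE = 429 keV = 6.873 × 10⁻¹⁴ J.
p = √(2mKE) = √(2 × 6.645 × 10⁻²⁷ × 6.873 × 10⁻¹⁴) = 3.022 × 10⁻²⁰ kg·m/s.
λ = h/p = 6.626 × 10⁻³⁴ / 3.022 × 10⁻²⁰ = 2.19 × 10⁻¹⁴ m = 21.9 fm.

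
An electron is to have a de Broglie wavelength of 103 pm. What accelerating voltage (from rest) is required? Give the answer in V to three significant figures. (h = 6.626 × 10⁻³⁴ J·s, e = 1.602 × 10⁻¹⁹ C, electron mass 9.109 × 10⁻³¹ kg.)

V = 142 V

p = h/λ = 6.626 × 10⁻³⁴ / 1.030 × 10⁻¹⁰ = 6.433 × 10⁻²⁴ kg·m/s.
KE = p²/(2m) = 2.272 × 10⁻¹⁷ J.
V = KE/e = 2.272 × 10⁻¹⁷ / (1.602 × 10⁻¹⁹) = 142 V.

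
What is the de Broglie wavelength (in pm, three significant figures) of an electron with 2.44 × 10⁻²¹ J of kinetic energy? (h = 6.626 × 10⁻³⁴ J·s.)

λ = 9940 pm

p = √(2mKE) = √(2 × 9.109 × 10⁻³¹ × 2.440 × 10⁻²¹) = 6.667 × 10⁻²⁶ kg·m/s.
λ = h/p = 6.626 × 10⁻³⁴ / 6.667 × 10⁻²⁶ = 9.94 × 10⁻⁹ m = 9940 pm.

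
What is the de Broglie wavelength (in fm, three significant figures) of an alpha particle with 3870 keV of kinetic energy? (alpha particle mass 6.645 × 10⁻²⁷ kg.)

KE = 3870 keV = 6.200 × 10⁻¹³ J.
p = √(2mKE) = √(2 × 6.645 × 10⁻²⁷ × 6.200 × 10⁻¹³) = 9.077 × 10⁻²⁰ kg·m/s.
λ = h/p = 6.626 × 10⁻³⁴ / 9.077 × 10⁻²⁰ = 7.30 × 10⁻¹⁵ m = 7.30 fm.

λ = 7.30 fm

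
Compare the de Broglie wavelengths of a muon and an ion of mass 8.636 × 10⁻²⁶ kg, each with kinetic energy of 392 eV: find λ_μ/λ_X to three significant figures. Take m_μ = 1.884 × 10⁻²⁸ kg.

At fixed KE, p = √(2mKE) so λ = h/p ∝ 1/√m.
λ_μ/λ_X = √(m_X/m_μ) = √(8.636 × 10⁻²⁶/1.884 × 10⁻²⁸) = √(458.4) = 21.4.

λ_μ/λ_X = 21.4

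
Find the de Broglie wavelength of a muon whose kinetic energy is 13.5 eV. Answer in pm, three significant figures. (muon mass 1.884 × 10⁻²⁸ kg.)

KE = 13.5 eV = 2.163 × 10⁻¹⁸ J.
p = √(2mKE) = √(2 × 1.884 × 10⁻²⁸ × 2.163 × 10⁻¹⁸) = 2.855 × 10⁻²³ kg·m/s.
λ = h/p = 6.626 × 10⁻³⁴ / 2.855 × 10⁻²³ = 2.32 × 10⁻¹¹ m = 23.2 pm.

λ = 23.2 pm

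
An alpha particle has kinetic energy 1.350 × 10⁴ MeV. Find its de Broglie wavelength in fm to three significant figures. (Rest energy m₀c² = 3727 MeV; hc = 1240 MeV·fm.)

λ = 0.0737 fm

Total energy E = KE + m₀c² = 1.350 × 10⁴ + 3727 = 17227 MeV.
(pc)² = E² − (m₀c²)² = (17227)² − (3727)² = 2.829 × 10⁸ MeV², so pc = 1.682 × 10⁴ MeV.
λ = hc/(pc) = 1240 MeV·fm / 1.682 × 10⁴ MeV = 0.0737 fm.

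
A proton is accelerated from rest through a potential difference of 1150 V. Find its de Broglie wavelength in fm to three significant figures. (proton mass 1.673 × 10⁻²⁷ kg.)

KE = eV = 1.602 × 10⁻¹⁹ × 1150 = 1.842 × 10⁻¹⁶ J.
p = √(2mKE) = √(2 × 1.673 × 10⁻²⁷ × 1.842 × 10⁻¹⁶) = 7.851 × 10⁻²² kg·m/s.
λ = h/p = 6.626 × 10⁻³⁴ / 7.851 × 10⁻²² = 8.44 × 10⁻¹³ m = 844 fm.

λ = 844 fm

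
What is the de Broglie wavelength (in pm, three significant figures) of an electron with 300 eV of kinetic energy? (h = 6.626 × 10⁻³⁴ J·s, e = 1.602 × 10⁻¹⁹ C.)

λ = 70.8 pm

KE = 300 eV = 4.806 × 10⁻¹⁷ J.
p = √(2mKE) = √(2 × 9.109 × 10⁻³¹ × 4.806 × 10⁻¹⁷) = 9.357 × 10⁻²⁴ kg·m/s.
λ = h/p = 6.626 × 10⁻³⁴ / 9.357 × 10⁻²⁴ = 7.08 × 10⁻¹¹ m = 70.8 pm.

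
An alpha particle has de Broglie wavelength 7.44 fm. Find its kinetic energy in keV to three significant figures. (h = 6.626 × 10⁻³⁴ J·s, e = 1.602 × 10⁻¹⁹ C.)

p = h/λ = 6.626 × 10⁻³⁴ / 7.440 × 10⁻¹⁵ = 8.906 × 10⁻²⁰ kg·m/s.
KE = p²/(2m) = (8.906 × 10⁻²⁰)² / (2 × 6.645 × 10⁻²⁷) = 5.968 × 10⁻¹³ J = 3730 keV.

KE = 3730 keV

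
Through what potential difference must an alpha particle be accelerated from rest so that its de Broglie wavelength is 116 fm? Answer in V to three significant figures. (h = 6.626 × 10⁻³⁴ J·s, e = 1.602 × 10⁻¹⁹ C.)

p = h/λ = 6.626 × 10⁻³⁴ / 1.160 × 10⁻¹³ = 5.712 × 10⁻²¹ kg·m/s.
KE = p²/(2m) = 2.455 × 10⁻¹⁵ J.
V = KE/2e = 2.455 × 10⁻¹⁵ / (2 × 1.602 × 10⁻¹⁹) = 7660 V.

V = 7660 V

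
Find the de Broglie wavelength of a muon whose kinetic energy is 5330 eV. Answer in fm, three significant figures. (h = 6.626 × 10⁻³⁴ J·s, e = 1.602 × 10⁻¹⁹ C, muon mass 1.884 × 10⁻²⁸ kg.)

KE = 5330 eV = 8.539 × 10⁻¹⁶ J.
p = √(2mKE) = √(2 × 1.884 × 10⁻²⁸ × 8.539 × 10⁻¹⁶) = 5.672 × 10⁻²² kg·m/s.
λ = h/p = 6.626 × 10⁻³⁴ / 5.672 × 10⁻²² = 1.17 × 10⁻¹² m = 1170 fm.

λ = 1170 fm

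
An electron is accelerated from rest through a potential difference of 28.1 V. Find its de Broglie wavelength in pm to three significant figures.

λ = 231 pm

KE = eV = 1.602 × 10⁻¹⁹ × 28.10 = 4.502 × 10⁻¹⁸ J.
p = √(2mKE) = √(2 × 9.109 × 10⁻³¹ × 4.502 × 10⁻¹⁸) = 2.864 × 10⁻²⁴ kg·m/s.
λ = h/p = 6.626 × 10⁻³⁴ / 2.864 × 10⁻²⁴ = 2.31 × 10⁻¹⁰ m = 231 pm.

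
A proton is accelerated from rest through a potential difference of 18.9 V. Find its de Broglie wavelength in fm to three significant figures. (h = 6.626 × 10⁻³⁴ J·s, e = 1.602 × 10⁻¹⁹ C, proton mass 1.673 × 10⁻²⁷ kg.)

λ = 6580 fm

KE = eV = 1.602 × 10⁻¹⁹ × 18.90 = 3.028 × 10⁻¹⁸ J.
p = √(2mKE) = √(2 × 1.673 × 10⁻²⁷ × 3.028 × 10⁻¹⁸) = 1.007 × 10⁻²² kg·m/s.
λ = h/p = 6.626 × 10⁻³⁴ / 1.007 × 10⁻²² = 6.58 × 10⁻¹² m = 6580 fm.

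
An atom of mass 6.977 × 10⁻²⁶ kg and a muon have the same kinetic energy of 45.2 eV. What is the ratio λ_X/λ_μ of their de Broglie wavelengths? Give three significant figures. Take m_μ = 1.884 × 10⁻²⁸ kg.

At fixed KE, p = √(2mKE) so λ = h/p ∝ 1/√m.
λ_X/λ_μ = √(m_μ/m_X) = √(1.884 × 10⁻²⁸/6.977 × 10⁻²⁶) = √(2.700 × 10⁻³) = 0.0520.

λ_X/λ_μ = 0.0520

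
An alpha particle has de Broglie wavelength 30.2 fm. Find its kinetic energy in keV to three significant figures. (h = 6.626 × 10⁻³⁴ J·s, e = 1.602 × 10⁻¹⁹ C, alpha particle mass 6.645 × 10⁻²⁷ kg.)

KE = 226 keV

p = h/λ = 6.626 × 10⁻³⁴ / 3.020 × 10⁻¹⁴ = 2.194 × 10⁻²⁰ kg·m/s.
KE = p²/(2m) = (2.194 × 10⁻²⁰)² / (2 × 6.645 × 10⁻²⁷) = 3.622 × 10⁻¹⁴ J = 226 keV.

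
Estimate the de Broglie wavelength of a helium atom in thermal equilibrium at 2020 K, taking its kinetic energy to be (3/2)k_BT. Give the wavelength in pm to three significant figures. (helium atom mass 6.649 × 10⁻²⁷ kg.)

KE = (3/2)k_BT = 1.5 × 1.381 × 10⁻²³ × 2020 = 4.184 × 10⁻²⁰ J.
p = √(2mKE) = √(2 × 6.649 × 10⁻²⁷ × 4.184 × 10⁻²⁰) = 2.359 × 10⁻²³ kg·m/s.
λ = h/p = 2.81 × 10⁻¹¹ m = 28.1 pm.

λ = 28.1 pm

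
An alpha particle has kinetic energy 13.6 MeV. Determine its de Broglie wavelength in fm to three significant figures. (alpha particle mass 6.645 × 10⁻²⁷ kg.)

λ = 3.89 fm

KE = 13.6 MeV = 2.179 × 10⁻¹² J.
p = √(2mKE) = √(2 × 6.645 × 10⁻²⁷ × 2.179 × 10⁻¹²) = 1.702 × 10⁻¹⁹ kg·m/s.
λ = h/p = 6.626 × 10⁻³⁴ / 1.702 × 10⁻¹⁹ = 3.89 × 10⁻¹⁵ m = 3.89 fm.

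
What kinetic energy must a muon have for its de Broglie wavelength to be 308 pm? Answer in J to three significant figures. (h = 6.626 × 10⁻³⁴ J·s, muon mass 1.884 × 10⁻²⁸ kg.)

KE = 1.23 × 10⁻²⁰ J

p = h/λ = 6.626 × 10⁻³⁴ / 3.080 × 10⁻¹⁰ = 2.151 × 10⁻²⁴ kg·m/s.
KE = p²/(2m) = (2.151 × 10⁻²⁴)² / (2 × 1.884 × 10⁻²⁸) = 1.228 × 10⁻²⁰ J = 1.23 × 10⁻²⁰ J.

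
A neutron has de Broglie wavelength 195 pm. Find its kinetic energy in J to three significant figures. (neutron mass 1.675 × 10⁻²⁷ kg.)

p = h/λ = 6.626 × 10⁻³⁴ / 1.950 × 10⁻¹⁰ = 3.398 × 10⁻²⁴ kg·m/s.
KE = p²/(2m) = (3.398 × 10⁻²⁴)² / (2 × 1.675 × 10⁻²⁷) = 3.447 × 10⁻²¹ J = 3.45 × 10⁻²¹ J.

KE = 3.45 × 10⁻²¹ J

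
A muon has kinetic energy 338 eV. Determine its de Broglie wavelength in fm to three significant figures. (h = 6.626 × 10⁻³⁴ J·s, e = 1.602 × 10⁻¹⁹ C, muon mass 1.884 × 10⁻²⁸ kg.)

KE = 338 eV = 5.415 × 10⁻¹⁷ J.
p = √(2mKE) = √(2 × 1.884 × 10⁻²⁸ × 5.415 × 10⁻¹⁷) = 1.428 × 10⁻²² kg·m/s.
λ = h/p = 6.626 × 10⁻³⁴ / 1.428 × 10⁻²² = 4.64 × 10⁻¹² m = 4640 fm.

λ = 4640 fm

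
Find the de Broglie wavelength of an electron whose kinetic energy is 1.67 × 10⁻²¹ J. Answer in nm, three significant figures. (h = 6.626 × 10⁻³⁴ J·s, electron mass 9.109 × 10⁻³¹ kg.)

λ = 12.0 nm

p = √(2mKE) = √(2 × 9.109 × 10⁻³¹ × 1.670 × 10⁻²¹) = 5.516 × 10⁻²⁶ kg·m/s.
λ = h/p = 6.626 × 10⁻³⁴ / 5.516 × 10⁻²⁶ = 1.20 × 10⁻⁸ m = 12.0 nm.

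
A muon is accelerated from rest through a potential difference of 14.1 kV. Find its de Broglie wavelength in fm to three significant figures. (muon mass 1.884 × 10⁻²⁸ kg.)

λ = 718 fm

KE = eV = 1.602 × 10⁻¹⁹ × 1.410 × 10⁴ = 2.259 × 10⁻¹⁵ J.
p = √(2mKE) = √(2 × 1.884 × 10⁻²⁸ × 2.259 × 10⁻¹⁵) = 9.226 × 10⁻²² kg·m/s.
λ = h/p = 6.626 × 10⁻³⁴ / 9.226 × 10⁻²² = 7.18 × 10⁻¹³ m = 718 fm.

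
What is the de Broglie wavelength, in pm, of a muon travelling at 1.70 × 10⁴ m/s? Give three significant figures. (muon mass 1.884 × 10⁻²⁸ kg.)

λ = 207 pm

p = mv = 1.884 × 10⁻²⁸ × 1.70 × 10⁴ = 3.203 × 10⁻²⁴ kg·m/s.
λ = h/p = 6.626 × 10⁻³⁴ / 3.203 × 10⁻²⁴ = 2.07 × 10⁻¹⁰ m = 207 pm.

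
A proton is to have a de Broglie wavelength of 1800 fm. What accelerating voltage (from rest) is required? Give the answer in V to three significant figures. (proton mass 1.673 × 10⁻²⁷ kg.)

p = h/λ = 6.626 × 10⁻³⁴ / 1.800 × 10⁻¹² = 3.681 × 10⁻²² kg·m/s.
KE = p²/(2m) = 4.050 × 10⁻¹⁷ J.
V = KE/e = 4.050 × 10⁻¹⁷ / (1.602 × 10⁻¹⁹) = 253 V.

V = 253 V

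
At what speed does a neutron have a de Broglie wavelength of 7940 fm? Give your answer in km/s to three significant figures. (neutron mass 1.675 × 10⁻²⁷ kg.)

p = h/λ = 6.626 × 10⁻³⁴ / 7.940 × 10⁻¹² = 8.345 × 10⁻²³ kg·m/s.
v = p/m = 8.345 × 10⁻²³ / 1.675 × 10⁻²⁷ = 4.98 × 10⁴ m/s = 49.8 km/s.

v = 49.8 km/s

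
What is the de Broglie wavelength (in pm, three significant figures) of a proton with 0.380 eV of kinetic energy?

λ = 46.4 pm

KE = 0.380 eV = 6.088 × 10⁻²⁰ J.
p = √(2mKE) = √(2 × 1.673 × 10⁻²⁷ × 6.088 × 10⁻²⁰) = 1.427 × 10⁻²³ kg·m/s.
λ = h/p = 6.626 × 10⁻³⁴ / 1.427 × 10⁻²³ = 4.64 × 10⁻¹¹ m = 46.4 pm.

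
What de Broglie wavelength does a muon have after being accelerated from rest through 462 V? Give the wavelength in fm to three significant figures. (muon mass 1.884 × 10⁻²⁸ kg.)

KE = eV = 1.602 × 10⁻¹⁹ × 462.0 = 7.401 × 10⁻¹⁷ J.
p = √(2mKE) = √(2 × 1.884 × 10⁻²⁸ × 7.401 × 10⁻¹⁷) = 1.670 × 10⁻²² kg·m/s.
λ = h/p = 6.626 × 10⁻³⁴ / 1.670 × 10⁻²² = 3.97 × 10⁻¹² m = 3970 fm.

λ = 3970 fm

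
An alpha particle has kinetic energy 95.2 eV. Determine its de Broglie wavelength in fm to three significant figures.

KE = 95.2 eV = 1.525 × 10⁻¹⁷ J.
p = √(2mKE) = √(2 × 6.645 × 10⁻²⁷ × 1.525 × 10⁻¹⁷) = 4.502 × 10⁻²² kg·m/s.
λ = h/p = 6.626 × 10⁻³⁴ / 4.502 × 10⁻²² = 1.47 × 10⁻¹² m = 1470 fm.

λ = 1470 fm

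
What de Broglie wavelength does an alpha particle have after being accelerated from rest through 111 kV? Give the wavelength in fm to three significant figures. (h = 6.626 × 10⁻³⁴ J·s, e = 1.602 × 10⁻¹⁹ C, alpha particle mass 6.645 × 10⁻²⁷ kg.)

KE = 2eV = 2 × 1.602 × 10⁻¹⁹ × 1.110 × 10⁵ = 3.556 × 10⁻¹⁴ J.
p = √(2mKE) = √(2 × 6.645 × 10⁻²⁷ × 3.556 × 10⁻¹⁴) = 2.174 × 10⁻²⁰ kg·m/s.
λ = h/p = 6.626 × 10⁻³⁴ / 2.174 × 10⁻²⁰ = 3.05 × 10⁻¹⁴ m = 30.5 fm.

λ = 30.5 fm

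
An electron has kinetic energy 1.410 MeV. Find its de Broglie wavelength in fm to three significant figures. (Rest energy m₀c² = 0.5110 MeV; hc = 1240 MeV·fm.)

λ = 670 fm

Total energy E = KE + m₀c² = 1.410 + 0.5110 = 1.9210 MeV.
(pc)² = E² − (m₀c²)² = (1.9210)² − (0.5110)² = 3.429 MeV², so pc = 1.852 MeV.
λ = hc/(pc) = 1240 MeV·fm / 1.852 MeV = 670 fm.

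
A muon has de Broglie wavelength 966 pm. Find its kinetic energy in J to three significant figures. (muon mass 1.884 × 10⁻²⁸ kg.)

KE = 1.25 × 10⁻²¹ J

p = h/λ = 6.626 × 10⁻³⁴ / 9.660 × 10⁻¹⁰ = 6.859 × 10⁻²⁵ kg·m/s.
KE = p²/(2m) = (6.859 × 10⁻²⁵)² / (2 × 1.884 × 10⁻²⁸) = 1.249 × 10⁻²¹ J = 1.25 × 10⁻²¹ J.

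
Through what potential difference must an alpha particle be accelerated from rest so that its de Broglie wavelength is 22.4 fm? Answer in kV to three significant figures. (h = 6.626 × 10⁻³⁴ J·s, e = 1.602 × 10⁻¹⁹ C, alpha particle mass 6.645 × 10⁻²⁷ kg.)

V = 205 kV

p = h/λ = 6.626 × 10⁻³⁴ / 2.240 × 10⁻¹⁴ = 2.958 × 10⁻²⁰ kg·m/s.
KE = p²/(2m) = 6.584 × 10⁻¹⁴ J.
V = KE/2e = 6.584 × 10⁻¹⁴ / (2 × 1.602 × 10⁻¹⁹) = 205 kV.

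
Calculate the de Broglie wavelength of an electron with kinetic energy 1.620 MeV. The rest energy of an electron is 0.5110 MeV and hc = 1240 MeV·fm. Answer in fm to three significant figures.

λ = 599 fm

Total energy E = KE + m₀c² = 1.620 + 0.5110 = 2.1310 MeV.
(pc)² = E² − (m₀c²)² = (2.1310)² − (0.5110)² = 4.280 MeV², so pc = 2.069 MeV.
λ = hc/(pc) = 1240 MeV·fm / 2.069 MeV = 599 fm.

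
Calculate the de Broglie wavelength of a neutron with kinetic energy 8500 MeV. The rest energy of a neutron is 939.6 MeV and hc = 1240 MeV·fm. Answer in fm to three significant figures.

λ = 0.132 fm

Total energy E = KE + m₀c² = 8500 + 939.6 = 9439.6 MeV.
(pc)² = E² − (m₀c²)² = (9439.6)² − (939.6)² = 8.822 × 10⁷ MeV², so pc = 9393 MeV.
λ = hc/(pc) = 1240 MeV·fm / 9393 MeV = 0.132 fm.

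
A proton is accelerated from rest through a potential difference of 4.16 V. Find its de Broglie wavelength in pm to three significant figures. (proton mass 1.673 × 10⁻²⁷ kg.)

λ = 14.0 pm

KE = eV = 1.602 × 10⁻¹⁹ × 4.160 = 6.664 × 10⁻¹⁹ J.
p = √(2mKE) = √(2 × 1.673 × 10⁻²⁷ × 6.664 × 10⁻¹⁹) = 4.722 × 10⁻²³ kg·m/s.
λ = h/p = 6.626 × 10⁻³⁴ / 4.722 × 10⁻²³ = 1.40 × 10⁻¹¹ m = 14.0 pm.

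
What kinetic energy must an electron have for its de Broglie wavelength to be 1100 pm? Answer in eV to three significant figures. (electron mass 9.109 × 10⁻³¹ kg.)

p = h/λ = 6.626 × 10⁻³⁴ / 1.100 × 10⁻⁹ = 6.024 × 10⁻²⁵ kg·m/s.
KE = p²/(2m) = (6.024 × 10⁻²⁵)² / (2 × 9.109 × 10⁻³¹) = 1.992 × 10⁻¹⁹ J = 1.24 eV.

KE = 1.24 eV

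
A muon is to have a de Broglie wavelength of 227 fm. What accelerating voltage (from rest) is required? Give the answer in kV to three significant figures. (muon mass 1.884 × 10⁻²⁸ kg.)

p = h/λ = 6.626 × 10⁻³⁴ / 2.270 × 10⁻¹³ = 2.919 × 10⁻²¹ kg·m/s.
KE = p²/(2m) = 2.261 × 10⁻¹⁴ J.
V = KE/e = 2.261 × 10⁻¹⁴ / (1.602 × 10⁻¹⁹) = 141 kV.

V = 141 kV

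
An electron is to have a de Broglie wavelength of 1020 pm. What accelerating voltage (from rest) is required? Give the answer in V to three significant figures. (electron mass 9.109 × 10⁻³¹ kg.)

V = 1.45 V

p = h/λ = 6.626 × 10⁻³⁴ / 1.020 × 10⁻⁹ = 6.496 × 10⁻²⁵ kg·m/s.
KE = p²/(2m) = 2.316 × 10⁻¹⁹ J.
V = KE/e = 2.316 × 10⁻¹⁹ / (1.602 × 10⁻¹⁹) = 1.45 V.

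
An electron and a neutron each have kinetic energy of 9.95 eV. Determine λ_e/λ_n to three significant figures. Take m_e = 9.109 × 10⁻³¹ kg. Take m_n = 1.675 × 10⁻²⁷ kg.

At fixed KE, p = √(2mKE) so λ = h/p ∝ 1/√m.
λ_e/λ_n = √(m_n/m_e) = √(1.675 × 10⁻²⁷/9.109 × 10⁻³¹) = √(1839) = 42.9.

λ_e/λ_n = 42.9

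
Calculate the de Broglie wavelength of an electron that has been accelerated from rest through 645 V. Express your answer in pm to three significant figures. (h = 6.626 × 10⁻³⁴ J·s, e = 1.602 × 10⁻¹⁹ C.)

λ = 48.3 pm

KE = eV = 1.602 × 10⁻¹⁹ × 645.0 = 1.033 × 10⁻¹⁶ J.
p = √(2mKE) = √(2 × 9.109 × 10⁻³¹ × 1.033 × 10⁻¹⁶) = 1.372 × 10⁻²³ kg·m/s.
λ = h/p = 6.626 × 10⁻³⁴ / 1.372 × 10⁻²³ = 4.83 × 10⁻¹¹ m = 48.3 pm.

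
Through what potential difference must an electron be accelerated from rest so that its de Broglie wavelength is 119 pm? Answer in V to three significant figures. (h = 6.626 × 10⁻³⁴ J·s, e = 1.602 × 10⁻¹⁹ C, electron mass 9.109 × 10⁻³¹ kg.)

p = h/λ = 6.626 × 10⁻³⁴ / 1.190 × 10⁻¹⁰ = 5.568 × 10⁻²⁴ kg·m/s.
KE = p²/(2m) = 1.702 × 10⁻¹⁷ J.
V = KE/e = 1.702 × 10⁻¹⁷ / (1.602 × 10⁻¹⁹) = 106 V.

V = 106 V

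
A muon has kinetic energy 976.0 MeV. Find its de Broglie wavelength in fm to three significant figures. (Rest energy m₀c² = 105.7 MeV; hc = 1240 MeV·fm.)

λ = 1.15 fm

Total energy E = KE + m₀c² = 976.0 + 105.7 = 1081.7 MeV.
(pc)² = E² − (m₀c²)² = (1081.7)² − (105.7)² = 1.159 × 10⁶ MeV², so pc = 1077 MeV.
λ = hc/(pc) = 1240 MeV·fm / 1077 MeV = 1.15 fm.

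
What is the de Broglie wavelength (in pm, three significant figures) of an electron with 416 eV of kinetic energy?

λ = 60.1 pm

KE = 416 eV = 6.664 × 10⁻¹⁷ J.
p = √(2mKE) = √(2 × 9.109 × 10⁻³¹ × 6.664 × 10⁻¹⁷) = 1.102 × 10⁻²³ kg·m/s.
λ = h/p = 6.626 × 10⁻³⁴ / 1.102 × 10⁻²³ = 6.01 × 10⁻¹¹ m = 60.1 pm.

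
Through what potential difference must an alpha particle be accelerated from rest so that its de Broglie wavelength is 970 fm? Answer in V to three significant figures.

p = h/λ = 6.626 × 10⁻³⁴ / 9.700 × 10⁻¹³ = 6.831 × 10⁻²² kg·m/s.
KE = p²/(2m) = 3.511 × 10⁻¹⁷ J.
V = KE/2e = 3.511 × 10⁻¹⁷ / (2 × 1.602 × 10⁻¹⁹) = 110 V.

V = 110 V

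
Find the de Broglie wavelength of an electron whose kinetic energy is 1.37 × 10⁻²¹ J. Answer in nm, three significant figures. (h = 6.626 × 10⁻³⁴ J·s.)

λ = 13.3 nm

p = √(2mKE) = √(2 × 9.109 × 10⁻³¹ × 1.370 × 10⁻²¹) = 4.996 × 10⁻²⁶ kg·m/s.
λ = h/p = 6.626 × 10⁻³⁴ / 4.996 × 10⁻²⁶ = 1.33 × 10⁻⁸ m = 13.3 nm.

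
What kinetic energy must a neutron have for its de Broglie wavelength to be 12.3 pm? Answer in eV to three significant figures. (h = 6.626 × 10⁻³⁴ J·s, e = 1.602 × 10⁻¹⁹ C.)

KE = 5.41 eV

p = h/λ = 6.626 × 10⁻³⁴ / 1.230 × 10⁻¹¹ = 5.387 × 10⁻²³ kg·m/s.
KE = p²/(2m) = (5.387 × 10⁻²³)² / (2 × 1.675 × 10⁻²⁷) = 8.663 × 10⁻¹⁹ J = 5.41 eV.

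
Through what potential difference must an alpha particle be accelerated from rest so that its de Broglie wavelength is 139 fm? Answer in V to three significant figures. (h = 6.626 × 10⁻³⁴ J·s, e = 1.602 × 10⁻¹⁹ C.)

p = h/λ = 6.626 × 10⁻³⁴ / 1.390 × 10⁻¹³ = 4.767 × 10⁻²¹ kg·m/s.
KE = p²/(2m) = 1.710 × 10⁻¹⁵ J.
V = KE/2e = 1.710 × 10⁻¹⁵ / (2 × 1.602 × 10⁻¹⁹) = 5340 V.

V = 5340 V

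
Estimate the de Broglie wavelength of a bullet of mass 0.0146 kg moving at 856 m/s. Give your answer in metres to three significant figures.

p = mv = 0.0146 × 856 = 1.250 × 10¹ kg·m/s.
λ = h/p = 6.626 × 10⁻³⁴ / 1.250 × 10¹ = 5.30 × 10⁻³⁵ m.

λ = 5.30 × 10⁻³⁵ m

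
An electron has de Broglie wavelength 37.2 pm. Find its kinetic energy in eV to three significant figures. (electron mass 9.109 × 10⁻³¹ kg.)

KE = 1090 eV

p = h/λ = 6.626 × 10⁻³⁴ / 3.720 × 10⁻¹¹ = 1.781 × 10⁻²³ kg·m/s.
KE = p²/(2m) = (1.781 × 10⁻²³)² / (2 × 9.109 × 10⁻³¹) = 1.741 × 10⁻¹⁶ J = 1090 eV.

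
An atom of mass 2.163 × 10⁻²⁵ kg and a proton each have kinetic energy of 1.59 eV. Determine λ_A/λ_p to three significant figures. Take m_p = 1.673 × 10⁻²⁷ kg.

At fixed KE, p = √(2mKE) so λ = h/p ∝ 1/√m.
λ_A/λ_p = √(m_p/m_A) = √(1.673 × 10⁻²⁷/2.163 × 10⁻²⁵) = √(7.735 × 10⁻³) = 0.0879.

λ_A/λ_p = 0.0879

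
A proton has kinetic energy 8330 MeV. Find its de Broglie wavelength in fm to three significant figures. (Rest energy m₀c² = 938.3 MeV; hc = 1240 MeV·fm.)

Total energy E = KE + m₀c² = 8330 + 938.3 = 9268.3 MeV.
(pc)² = E² − (m₀c²)² = (9268.3)² − (938.3)² = 8.502 × 10⁷ MeV², so pc = 9221 MeV.
λ = hc/(pc) = 1240 MeV·fm / 9221 MeV = 0.134 fm.

λ = 0.134 fm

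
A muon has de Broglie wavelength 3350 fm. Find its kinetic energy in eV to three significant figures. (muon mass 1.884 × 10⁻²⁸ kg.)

p = h/λ = 6.626 × 10⁻³⁴ / 3.350 × 10⁻¹² = 1.978 × 10⁻²² kg·m/s.
KE = p²/(2m) = (1.978 × 10⁻²²)² / (2 × 1.884 × 10⁻²⁸) = 1.038 × 10⁻¹⁶ J = 648 eV.

KE = 648 eV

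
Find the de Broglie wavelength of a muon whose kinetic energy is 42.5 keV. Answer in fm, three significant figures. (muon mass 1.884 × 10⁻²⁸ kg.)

λ = 414 fm

KE = 42.5 keV = 6.809 × 10⁻¹⁵ J.
p = √(2mKE) = √(2 × 1.884 × 10⁻²⁸ × 6.809 × 10⁻¹⁵) = 1.602 × 10⁻²¹ kg·m/s.
λ = h/p = 6.626 × 10⁻³⁴ / 1.602 × 10⁻²¹ = 4.14 × 10⁻¹³ m = 414 fm.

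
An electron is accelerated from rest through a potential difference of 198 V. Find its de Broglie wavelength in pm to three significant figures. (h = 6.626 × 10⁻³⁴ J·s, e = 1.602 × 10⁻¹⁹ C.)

λ = 87.2 pm

KE = eV = 1.602 × 10⁻¹⁹ × 198.0 = 3.172 × 10⁻¹⁷ J.
p = √(2mKE) = √(2 × 9.109 × 10⁻³¹ × 3.172 × 10⁻¹⁷) = 7.602 × 10⁻²⁴ kg·m/s.
λ = h/p = 6.626 × 10⁻³⁴ / 7.602 × 10⁻²⁴ = 8.72 × 10⁻¹¹ m = 87.2 pm.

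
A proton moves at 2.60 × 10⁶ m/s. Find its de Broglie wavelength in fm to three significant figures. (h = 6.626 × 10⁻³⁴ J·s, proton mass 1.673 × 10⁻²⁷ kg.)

λ = 152 fm

p = mv = 1.673 × 10⁻²⁷ × 2.60 × 10⁶ = 4.350 × 10⁻²¹ kg·m/s.
λ = h/p = 6.626 × 10⁻³⁴ / 4.350 × 10⁻²¹ = 1.52 × 10⁻¹³ m = 152 fm.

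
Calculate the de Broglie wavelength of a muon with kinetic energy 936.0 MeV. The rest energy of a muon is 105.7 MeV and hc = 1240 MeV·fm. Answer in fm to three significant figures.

λ = 1.20 fm

Total energy E = KE + m₀c² = 936.0 + 105.7 = 1041.7 MeV.
(pc)² = E² − (m₀c²)² = (1041.7)² − (105.7)² = 1.074 × 10⁶ MeV², so pc = 1036 MeV.
λ = hc/(pc) = 1240 MeV·fm / 1036 MeV = 1.20 fm.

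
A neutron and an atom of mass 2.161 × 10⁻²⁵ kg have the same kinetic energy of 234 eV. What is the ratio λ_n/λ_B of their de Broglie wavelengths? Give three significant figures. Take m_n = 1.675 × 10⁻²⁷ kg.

At fixed KE, p = √(2mKE) so λ = h/p ∝ 1/√m.
λ_n/λ_B = √(m_B/m_n) = √(2.161 × 10⁻²⁵/1.675 × 10⁻²⁷) = √(129.0) = 11.4.

λ_n/λ_B = 11.4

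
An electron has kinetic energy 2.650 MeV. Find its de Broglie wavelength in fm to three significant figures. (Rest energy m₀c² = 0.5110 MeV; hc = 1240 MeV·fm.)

Total energy E = KE + m₀c² = 2.650 + 0.5110 = 3.1610 MeV.
(pc)² = E² − (m₀c²)² = (3.1610)² − (0.5110)² = 9.731 MeV², so pc = 3.119 MeV.
λ = hc/(pc) = 1240 MeV·fm / 3.119 MeV = 398 fm.

λ = 398 fm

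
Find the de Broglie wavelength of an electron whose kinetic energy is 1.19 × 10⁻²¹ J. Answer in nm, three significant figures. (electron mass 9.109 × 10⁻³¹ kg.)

p = √(2mKE) = √(2 × 9.109 × 10⁻³¹ × 1.190 × 10⁻²¹) = 4.656 × 10⁻²⁶ kg·m/s.
λ = h/p = 6.626 × 10⁻³⁴ / 4.656 × 10⁻²⁶ = 1.42 × 10⁻⁸ m = 14.2 nm.

λ = 14.2 nm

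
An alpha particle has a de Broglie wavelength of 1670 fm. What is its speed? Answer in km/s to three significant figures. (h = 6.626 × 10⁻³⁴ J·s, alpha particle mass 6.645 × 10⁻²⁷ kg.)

p = h/λ = 6.626 × 10⁻³⁴ / 1.670 × 10⁻¹² = 3.968 × 10⁻²² kg·m/s.
v = p/m = 3.968 × 10⁻²² / 6.645 × 10⁻²⁷ = 5.97 × 10⁴ m/s = 59.7 km/s.

v = 59.7 km/s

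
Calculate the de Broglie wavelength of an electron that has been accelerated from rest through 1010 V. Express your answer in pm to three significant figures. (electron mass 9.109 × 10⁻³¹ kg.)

KE = eV = 1.602 × 10⁻¹⁹ × 1010 = 1.618 × 10⁻¹⁶ J.
p = √(2mKE) = √(2 × 9.109 × 10⁻³¹ × 1.618 × 10⁻¹⁶) = 1.717 × 10⁻²³ kg·m/s.
λ = h/p = 6.626 × 10⁻³⁴ / 1.717 × 10⁻²³ = 3.86 × 10⁻¹¹ m = 38.6 pm.

λ = 38.6 pm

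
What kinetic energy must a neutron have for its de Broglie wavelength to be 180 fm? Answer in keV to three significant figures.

p = h/λ = 6.626 × 10⁻³⁴ / 1.800 × 10⁻¹³ = 3.681 × 10⁻²¹ kg·m/s.
KE = p²/(2m) = (3.681 × 10⁻²¹)² / (2 × 1.675 × 10⁻²⁷) = 4.045 × 10⁻¹⁵ J = 25.2 keV.

KE = 25.2 keV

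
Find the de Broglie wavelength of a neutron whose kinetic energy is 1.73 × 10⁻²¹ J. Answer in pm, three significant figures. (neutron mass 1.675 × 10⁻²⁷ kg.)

λ = 275 pm

p = √(2mKE) = √(2 × 1.675 × 10⁻²⁷ × 1.730 × 10⁻²¹) = 2.407 × 10⁻²⁴ kg·m/s.
λ = h/p = 6.626 × 10⁻³⁴ / 2.407 × 10⁻²⁴ = 2.75 × 10⁻¹⁰ m = 275 pm.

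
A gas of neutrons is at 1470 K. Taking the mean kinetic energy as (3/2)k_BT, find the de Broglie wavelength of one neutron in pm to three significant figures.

KE = (3/2)k_BT = 1.5 × 1.381 × 10⁻²³ × 1470 = 3.045 × 10⁻²⁰ J.
p = √(2mKE) = √(2 × 1.675 × 10⁻²⁷ × 3.045 × 10⁻²⁰) = 1.010 × 10⁻²³ kg·m/s.
λ = h/p = 6.56 × 10⁻¹¹ m = 65.6 pm.

λ = 65.6 pm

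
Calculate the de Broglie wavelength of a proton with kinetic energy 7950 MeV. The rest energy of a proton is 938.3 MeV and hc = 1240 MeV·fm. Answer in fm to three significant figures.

Total energy E = KE + m₀c² = 7950 + 938.3 = 8888.3 MeV.
(pc)² = E² − (m₀c²)² = (8888.3)² − (938.3)² = 7.812 × 10⁷ MeV², so pc = 8839 MeV.
λ = hc/(pc) = 1240 MeV·fm / 8839 MeV = 0.140 fm.

λ = 0.140 fm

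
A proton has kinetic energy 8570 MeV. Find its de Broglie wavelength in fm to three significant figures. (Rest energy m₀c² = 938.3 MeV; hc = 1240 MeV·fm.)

λ = 0.131 fm

Total energy E = KE + m₀c² = 8570 + 938.3 = 9508.3 MeV.
(pc)² = E² − (m₀c²)² = (9508.3)² − (938.3)² = 8.953 × 10⁷ MeV², so pc = 9462 MeV.
λ = hc/(pc) = 1240 MeV·fm / 9462 MeV = 0.131 fm.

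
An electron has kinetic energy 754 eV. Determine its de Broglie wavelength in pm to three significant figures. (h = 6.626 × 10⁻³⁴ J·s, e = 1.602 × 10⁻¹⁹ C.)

λ = 44.7 pm

KE = 754 eV = 1.208 × 10⁻¹⁶ J.
p = √(2mKE) = √(2 × 9.109 × 10⁻³¹ × 1.208 × 10⁻¹⁶) = 1.483 × 10⁻²³ kg·m/s.
λ = h/p = 6.626 × 10⁻³⁴ / 1.483 × 10⁻²³ = 4.47 × 10⁻¹¹ m = 44.7 pm.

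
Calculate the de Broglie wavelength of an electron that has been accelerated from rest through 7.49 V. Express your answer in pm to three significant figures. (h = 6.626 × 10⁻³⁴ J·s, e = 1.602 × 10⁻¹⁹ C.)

λ = 448 pm

KE = eV = 1.602 × 10⁻¹⁹ × 7.490 = 1.200 × 10⁻¹⁸ J.
p = √(2mKE) = √(2 × 9.109 × 10⁻³¹ × 1.200 × 10⁻¹⁸) = 1.479 × 10⁻²⁴ kg·m/s.
λ = h/p = 6.626 × 10⁻³⁴ / 1.479 × 10⁻²⁴ = 4.48 × 10⁻¹⁰ m = 448 pm.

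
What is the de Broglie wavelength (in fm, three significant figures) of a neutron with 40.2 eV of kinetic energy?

λ = 4510 fm

KE = 40.2 eV = 6.440 × 10⁻¹⁸ J.
p = √(2mKE) = √(2 × 1.675 × 10⁻²⁷ × 6.440 × 10⁻¹⁸) = 1.469 × 10⁻²² kg·m/s.
λ = h/p = 6.626 × 10⁻³⁴ / 1.469 × 10⁻²² = 4.51 × 10⁻¹² m = 4510 fm.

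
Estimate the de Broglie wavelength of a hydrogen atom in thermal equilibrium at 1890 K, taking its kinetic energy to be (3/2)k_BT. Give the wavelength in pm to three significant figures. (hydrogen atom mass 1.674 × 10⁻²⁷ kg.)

KE = (3/2)k_BT = 1.5 × 1.381 × 10⁻²³ × 1890 = 3.915 × 10⁻²⁰ J.
p = √(2mKE) = √(2 × 1.674 × 10⁻²⁷ × 3.915 × 10⁻²⁰) = 1.145 × 10⁻²³ kg·m/s.
λ = h/p = 5.79 × 10⁻¹¹ m = 57.9 pm.

λ = 57.9 pm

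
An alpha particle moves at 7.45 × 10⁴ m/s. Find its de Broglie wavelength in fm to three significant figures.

λ = 1340 fm

p = mv = 6.645 × 10⁻²⁷ × 7.45 × 10⁴ = 4.951 × 10⁻²² kg·m/s.
λ = h/p = 6.626 × 10⁻³⁴ / 4.951 × 10⁻²² = 1.34 × 10⁻¹² m = 1340 fm.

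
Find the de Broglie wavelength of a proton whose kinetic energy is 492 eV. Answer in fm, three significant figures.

λ = 1290 fm

KE = 492 eV = 7.882 × 10⁻¹⁷ J.
p = √(2mKE) = √(2 × 1.673 × 10⁻²⁷ × 7.882 × 10⁻¹⁷) = 5.135 × 10⁻²² kg·m/s.
λ = h/p = 6.626 × 10⁻³⁴ / 5.135 × 10⁻²² = 1.29 × 10⁻¹² m = 1290 fm.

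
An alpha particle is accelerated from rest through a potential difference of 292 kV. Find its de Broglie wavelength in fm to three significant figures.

KE = 2eV = 2 × 1.602 × 10⁻¹⁹ × 2.920 × 10⁵ = 9.356 × 10⁻¹⁴ J.
p = √(2mKE) = √(2 × 6.645 × 10⁻²⁷ × 9.356 × 10⁻¹⁴) = 3.526 × 10⁻²⁰ kg·m/s.
λ = h/p = 6.626 × 10⁻³⁴ / 3.526 × 10⁻²⁰ = 1.88 × 10⁻¹⁴ m = 18.8 fm.

λ = 18.8 fm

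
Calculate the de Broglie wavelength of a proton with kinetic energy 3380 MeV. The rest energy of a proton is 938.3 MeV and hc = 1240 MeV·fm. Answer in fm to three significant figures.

Total energy E = KE + m₀c² = 3380 + 938.3 = 4318.3 MeV.
(pc)² = E² − (m₀c²)² = (4318.3)² − (938.3)² = 1.777 × 10⁷ MeV², so pc = 4215 MeV.
λ = hc/(pc) = 1240 MeV·fm / 4215 MeV = 0.294 fm.

λ = 0.294 fm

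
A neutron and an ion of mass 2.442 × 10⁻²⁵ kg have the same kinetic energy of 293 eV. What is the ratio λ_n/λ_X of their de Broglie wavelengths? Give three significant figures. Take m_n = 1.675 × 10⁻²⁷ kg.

λ_n/λ_X = 12.1

At fixed KE, p = √(2mKE) so λ = h/p ∝ 1/√m.
λ_n/λ_X = √(m_X/m_n) = √(2.442 × 10⁻²⁵/1.675 × 10⁻²⁷) = √(145.8) = 12.1.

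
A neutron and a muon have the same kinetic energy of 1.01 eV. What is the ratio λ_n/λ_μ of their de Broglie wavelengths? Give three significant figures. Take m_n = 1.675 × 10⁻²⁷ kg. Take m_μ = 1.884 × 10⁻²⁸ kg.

λ_n/λ_μ = 0.335

At fixed KE, p = √(2mKE) so λ = h/p ∝ 1/√m.
λ_n/λ_μ = √(m_μ/m_n) = √(1.884 × 10⁻²⁸/1.675 × 10⁻²⁷) = √(0.1125) = 0.335.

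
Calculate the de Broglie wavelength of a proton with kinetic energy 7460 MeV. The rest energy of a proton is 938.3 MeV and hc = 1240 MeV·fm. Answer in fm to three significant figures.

λ = 0.149 fm

Total energy E = KE + m₀c² = 7460 + 938.3 = 8398.3 MeV.
(pc)² = E² − (m₀c²)² = (8398.3)² − (938.3)² = 6.965 × 10⁷ MeV², so pc = 8346 MeV.
λ = hc/(pc) = 1240 MeV·fm / 8346 MeV = 0.149 fm.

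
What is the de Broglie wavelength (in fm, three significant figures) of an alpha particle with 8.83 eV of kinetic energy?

KE = 8.83 eV = 1.415 × 10⁻¹⁸ J.
p = √(2mKE) = √(2 × 6.645 × 10⁻²⁷ × 1.415 × 10⁻¹⁸) = 1.371 × 10⁻²² kg·m/s.
λ = h/p = 6.626 × 10⁻³⁴ / 1.371 × 10⁻²² = 4.83 × 10⁻¹² m = 4830 fm.

λ = 4830 fm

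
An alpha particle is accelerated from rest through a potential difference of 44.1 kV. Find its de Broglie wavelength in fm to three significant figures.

KE = 2eV = 2 × 1.602 × 10⁻¹⁹ × 4.410 × 10⁴ = 1.413 × 10⁻¹⁴ J.
p = √(2mKE) = √(2 × 6.645 × 10⁻²⁷ × 1.413 × 10⁻¹⁴) = 1.370 × 10⁻²⁰ kg·m/s.
λ = h/p = 6.626 × 10⁻³⁴ / 1.370 × 10⁻²⁰ = 4.84 × 10⁻¹⁴ m = 48.4 fm.

λ = 48.4 fm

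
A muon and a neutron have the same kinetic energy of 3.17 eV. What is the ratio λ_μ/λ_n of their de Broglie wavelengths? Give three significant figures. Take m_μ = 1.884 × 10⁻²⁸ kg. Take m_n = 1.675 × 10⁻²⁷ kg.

λ_μ/λ_n = 2.98

At fixed KE, p = √(2mKE) so λ = h/p ∝ 1/√m.
λ_μ/λ_n = √(m_n/m_μ) = √(1.675 × 10⁻²⁷/1.884 × 10⁻²⁸) = √(8.891) = 2.98.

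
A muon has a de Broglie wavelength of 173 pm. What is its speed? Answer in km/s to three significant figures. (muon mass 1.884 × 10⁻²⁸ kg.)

p = h/λ = 6.626 × 10⁻³⁴ / 1.730 × 10⁻¹⁰ = 3.830 × 10⁻²⁴ kg·m/s.
v = p/m = 3.830 × 10⁻²⁴ / 1.884 × 10⁻²⁸ = 2.03 × 10⁴ m/s = 20.3 km/s.

v = 20.3 km/s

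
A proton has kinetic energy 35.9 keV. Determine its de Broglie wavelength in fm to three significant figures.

λ = 151 fm

KE = 35.9 keV = 5.751 × 10⁻¹⁵ J.
p = √(2mKE) = √(2 × 1.673 × 10⁻²⁷ × 5.751 × 10⁻¹⁵) = 4.387 × 10⁻²¹ kg·m/s.
λ = h/p = 6.626 × 10⁻³⁴ / 4.387 × 10⁻²¹ = 1.51 × 10⁻¹³ m = 151 fm.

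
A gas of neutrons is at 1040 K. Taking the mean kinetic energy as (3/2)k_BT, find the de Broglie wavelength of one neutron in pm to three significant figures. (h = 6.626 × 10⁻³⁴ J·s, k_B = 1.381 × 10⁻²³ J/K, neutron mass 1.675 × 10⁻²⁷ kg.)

λ = 78.0 pm

KE = (3/2)k_BT = 1.5 × 1.381 × 10⁻²³ × 1040 = 2.154 × 10⁻²⁰ J.
p = √(2mKE) = √(2 × 1.675 × 10⁻²⁷ × 2.154 × 10⁻²⁰) = 8.495 × 10⁻²⁴ kg·m/s.
λ = h/p = 7.80 × 10⁻¹¹ m = 78.0 pm.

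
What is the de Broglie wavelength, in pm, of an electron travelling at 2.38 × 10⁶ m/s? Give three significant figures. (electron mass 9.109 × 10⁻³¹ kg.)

λ = 306 pm

p = mv = 9.109 × 10⁻³¹ × 2.38 × 10⁶ = 2.168 × 10⁻²⁴ kg·m/s.
λ = h/p = 6.626 × 10⁻³⁴ / 2.168 × 10⁻²⁴ = 3.06 × 10⁻¹⁰ m = 306 pm.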